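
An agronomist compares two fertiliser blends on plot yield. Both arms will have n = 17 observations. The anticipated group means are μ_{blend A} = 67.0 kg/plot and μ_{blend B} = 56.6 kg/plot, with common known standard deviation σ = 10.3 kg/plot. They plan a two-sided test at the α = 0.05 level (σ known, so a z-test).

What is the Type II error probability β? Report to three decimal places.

β ≈ 0.163

Standardized effect: d = |μ_{blend A} − μ_{blend B}| / σ = |67.0 − 56.6| / 10.3 = 1.0097
Noncentrality parameter: δ = d·√(n/2) = 1.0097 × √(17/2) = 2.9438
Critical value for a two-sided test at α = 0.05: z_{α/2} = 1.960.
Power = Φ(δ − 1.960) + Φ(−δ − 1.960) = Φ(0.984) + Φ(-4.904) = 0.8374 + 0.0000 = 0.8374.
Type II error: β = 1 − power = 1 − 0.8374 = 0.1626.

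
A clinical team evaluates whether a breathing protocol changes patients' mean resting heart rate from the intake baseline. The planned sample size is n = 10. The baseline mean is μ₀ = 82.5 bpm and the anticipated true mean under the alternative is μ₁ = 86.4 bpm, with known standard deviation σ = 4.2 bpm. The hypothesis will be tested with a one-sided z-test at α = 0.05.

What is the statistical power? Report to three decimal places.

Standardized effect: d = |μ₁ − μ₀| / σ = |86.4 − 82.5| / 4.2 = 0.9286
Noncentrality parameter: δ = d·√n = 0.9286 × √10 = 2.9364
Critical value for a one-sided test at α = 0.05: z_α = 1.645.
Power = Φ(δ − 1.645) = Φ(1.292) = 0.9017.

Power ≈ 0.902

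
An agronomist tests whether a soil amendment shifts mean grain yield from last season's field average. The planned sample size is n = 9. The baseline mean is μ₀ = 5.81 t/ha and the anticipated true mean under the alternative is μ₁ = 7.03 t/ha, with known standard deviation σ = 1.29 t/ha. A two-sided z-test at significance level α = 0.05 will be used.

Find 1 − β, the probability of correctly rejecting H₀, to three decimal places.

Standardized effect: d = |μ₁ − μ₀| / σ = |7.03 − 5.81| / 1.29 = 0.9457
Noncentrality parameter: δ = d·√n = 0.9457 × √9 = 2.8372
Two-sided α = 0.05 → critical value z_{0.025} = 1.960.
Power = Φ(δ − 1.960) + Φ(−δ − 1.960) = Φ(0.877) + Φ(-4.797) = 0.8098 + 0.0000 = 0.8098.

Power ≈ 0.810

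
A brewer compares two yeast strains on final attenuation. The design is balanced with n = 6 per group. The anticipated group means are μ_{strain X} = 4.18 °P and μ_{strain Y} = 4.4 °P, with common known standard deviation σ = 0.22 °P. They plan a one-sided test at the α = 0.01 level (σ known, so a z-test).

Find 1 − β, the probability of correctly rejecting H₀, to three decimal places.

Standardized effect: d = |μ_{strain X} − μ_{strain Y}| / σ = |4.18 − 4.4| / 0.22 = 1.0000
Noncentrality parameter: δ = d·√(n/2) = 1.0000 × √(6/2) = 1.7321
One-sided α = 0.01 → critical value z_{0.01} = 2.326.
Power = Φ(δ − 2.326) = Φ(-0.594) = 0.2762.

Power ≈ 0.276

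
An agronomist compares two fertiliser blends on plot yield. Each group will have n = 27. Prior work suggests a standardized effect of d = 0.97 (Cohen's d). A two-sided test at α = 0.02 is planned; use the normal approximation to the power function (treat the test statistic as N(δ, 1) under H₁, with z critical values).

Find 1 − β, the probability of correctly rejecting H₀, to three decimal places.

Noncentrality parameter: λ = d·√(n/2) = 0.97 × √(27/2) = 3.5640
Critical value for a two-sided test at α = 0.02: z_{α/2} = 2.326.
Power = Φ(λ − 2.326) + Φ(−λ − 2.326) = Φ(1.238) + Φ(-5.890) = 0.8921 + 0.0000 = 0.8921.

Power ≈ 0.892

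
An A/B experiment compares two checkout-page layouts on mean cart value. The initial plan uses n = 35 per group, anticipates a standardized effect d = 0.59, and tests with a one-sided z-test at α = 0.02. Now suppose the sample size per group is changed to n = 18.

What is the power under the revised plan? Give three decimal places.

Power ≈ 0.388

With n = 18 per group: δ = d·√(n/2) = 0.59 × √(18/2) = 1.7700. Critical value z_{0.02} = 2.054.
Revised power = P(Z > 2.054 − δ) = Φ(-0.284) = 0.3883.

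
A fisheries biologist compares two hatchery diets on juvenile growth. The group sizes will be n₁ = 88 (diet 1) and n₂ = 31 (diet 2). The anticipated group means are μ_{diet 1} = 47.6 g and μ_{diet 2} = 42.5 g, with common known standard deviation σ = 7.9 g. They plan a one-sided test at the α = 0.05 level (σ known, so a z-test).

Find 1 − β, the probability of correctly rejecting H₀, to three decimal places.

Standardized effect: d = |μ_{diet 1} − μ_{diet 2}| / σ = |47.6 − 42.5| / 7.9 = 0.6456
Noncentrality parameter: δ = d / √(1/n₁ + 1/n₂) = 0.6456 / √(1/88 + 1/31) = 3.0909
Critical value for a one-sided test at α = 0.05: z_α = 1.645.
Power = Φ(δ − 1.645) = Φ(1.446) = 0.9259.

Power ≈ 0.926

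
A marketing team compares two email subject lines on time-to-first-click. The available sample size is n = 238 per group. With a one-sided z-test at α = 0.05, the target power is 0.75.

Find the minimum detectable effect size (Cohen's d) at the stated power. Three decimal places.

Required noncentrality: δ = z_{0.05} + z_{0.25} = 1.645 + 0.674 = 2.319.
δ = d·√(n/2) ⇒ d = δ/√(n/2) = 2.319/√(238/2) = 0.2126.

d ≈ 0.213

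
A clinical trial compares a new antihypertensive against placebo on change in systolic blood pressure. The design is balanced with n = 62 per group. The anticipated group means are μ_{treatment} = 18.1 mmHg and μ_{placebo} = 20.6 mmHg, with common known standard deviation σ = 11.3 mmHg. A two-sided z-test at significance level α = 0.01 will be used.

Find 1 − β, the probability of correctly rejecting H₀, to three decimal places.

Power ≈ 0.090

Standardized effect: d = |μ_{treatment} − μ_{placebo}| / σ = |18.1 − 20.6| / 11.3 = 0.2212
Noncentrality parameter: δ = d·√(n/2) = 0.2212 × √(62/2) = 1.2318
Critical value for a two-sided test at α = 0.01: z_{α/2} = 2.576.
Power = Φ(δ − 2.576) + Φ(−δ − 2.576) = Φ(-1.344) + Φ(-3.808) = 0.0895 + 0.0001 = 0.0895.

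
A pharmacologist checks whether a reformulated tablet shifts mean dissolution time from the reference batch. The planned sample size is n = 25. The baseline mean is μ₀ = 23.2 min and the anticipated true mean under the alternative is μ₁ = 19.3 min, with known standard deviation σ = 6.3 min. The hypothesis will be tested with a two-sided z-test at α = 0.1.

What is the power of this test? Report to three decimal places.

Standardized effect: d = |μ₁ − μ₀| / σ = |19.3 − 23.2| / 6.3 = 0.6190
Noncentrality parameter: δ = d·√n = 0.6190 × √25 = 3.0952
Critical value for a two-sided test at α = 0.1: z_{α/2} = 1.645.
Power = Φ(δ − 1.645) + Φ(−δ − 1.645) = Φ(1.450) + Φ(-4.740) = 0.9265 + 0.0000 = 0.9265.

Power ≈ 0.927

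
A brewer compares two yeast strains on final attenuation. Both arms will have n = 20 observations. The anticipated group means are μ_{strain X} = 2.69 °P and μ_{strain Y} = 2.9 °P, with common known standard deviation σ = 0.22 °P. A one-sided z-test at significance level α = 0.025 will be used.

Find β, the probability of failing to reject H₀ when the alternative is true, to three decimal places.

β ≈ 0.145

Standardized effect: d = |μ_{strain X} − μ_{strain Y}| / σ = |2.69 − 2.9| / 0.22 = 0.9545
Noncentrality parameter: λ = d·√(n/2) = 0.9545 × √(20/2) = 3.0185
One-sided α = 0.025 → critical value z_{0.025} = 1.960.
Power = Φ(λ − 1.960) = Φ(1.059) = 0.8551.
Type II error: β = 1 − power = 1 − 0.8551 = 0.1449.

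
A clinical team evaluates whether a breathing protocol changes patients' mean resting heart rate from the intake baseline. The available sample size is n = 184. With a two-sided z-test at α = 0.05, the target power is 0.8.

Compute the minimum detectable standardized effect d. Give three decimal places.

d ≈ 0.207

Need Φ(δ − 1.960) = 0.8, so δ = 1.960 + 0.842 = 2.802.
(Lower-tail contribution to power is negligible for δ > 0.)
δ = d·√n ⇒ d = δ/√n = 2.802/√184 = 0.2065.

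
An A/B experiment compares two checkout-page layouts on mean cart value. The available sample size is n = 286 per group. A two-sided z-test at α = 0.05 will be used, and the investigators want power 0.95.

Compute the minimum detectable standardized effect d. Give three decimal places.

Need Φ(δ − 1.960) = 0.95, so δ = 1.960 + 1.645 = 3.605.
(Lower-tail contribution to power is negligible for δ > 0.)
δ = d·√(n/2) ⇒ d = δ/√(n/2) = 3.605/√(286/2) = 0.3014.

d ≈ 0.301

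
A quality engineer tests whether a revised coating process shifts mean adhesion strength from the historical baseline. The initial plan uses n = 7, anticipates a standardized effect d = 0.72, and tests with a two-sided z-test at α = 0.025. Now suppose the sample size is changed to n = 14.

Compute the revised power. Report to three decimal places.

With n = 14: δ = d·√n = 0.72 × √14 = 2.6940. Critical value z_{0.0125} = 2.241.
Revised power = Φ(δ − 2.241) + Φ(−δ − 2.241) = Φ(0.453) + Φ(-4.935) = 0.6746 + 0.0000 = 0.6746.

Power ≈ 0.675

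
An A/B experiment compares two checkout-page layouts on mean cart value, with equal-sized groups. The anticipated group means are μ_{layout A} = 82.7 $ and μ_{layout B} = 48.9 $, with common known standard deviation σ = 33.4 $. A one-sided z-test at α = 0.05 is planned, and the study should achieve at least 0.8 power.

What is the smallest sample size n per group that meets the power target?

Standardized effect: d = |μ_{layout A} − μ_{layout B}| / σ = |82.7 − 48.9| / 33.4 = 1.0120
For power 0.8 need Φ(δ − z_{0.05}) = 0.8, so δ = z_{0.05} + z_{0.20} = 1.645 + 0.842 = 2.486.
δ = d·√(n/2) ⇒ n = 2(δ/d)² = 2 × (2.486 / 1.0120)² = 12.07.
Round up to the next whole unit.

n = 13 per group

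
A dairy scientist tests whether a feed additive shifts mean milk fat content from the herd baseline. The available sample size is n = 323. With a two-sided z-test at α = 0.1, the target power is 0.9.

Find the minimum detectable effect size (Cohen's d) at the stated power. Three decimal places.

d ≈ 0.163

Need Φ(δ − 1.645) = 0.9, so δ = 1.645 + 1.282 = 2.926.
(Lower-tail contribution to power is negligible for δ > 0.)
δ = d·√n ⇒ d = δ/√n = 2.926/√323 = 0.1628.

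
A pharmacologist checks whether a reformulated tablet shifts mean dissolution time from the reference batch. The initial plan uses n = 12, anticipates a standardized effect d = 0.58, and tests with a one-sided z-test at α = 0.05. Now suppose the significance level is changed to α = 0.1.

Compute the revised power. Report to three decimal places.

δ = d·√n = 0.58 × √12 = 2.0092 (unchanged). New critical value: z_{0.1} = 1.282.
Revised power = P(Z > 1.282 − δ) = Φ(0.728) = 0.7666.

Power ≈ 0.767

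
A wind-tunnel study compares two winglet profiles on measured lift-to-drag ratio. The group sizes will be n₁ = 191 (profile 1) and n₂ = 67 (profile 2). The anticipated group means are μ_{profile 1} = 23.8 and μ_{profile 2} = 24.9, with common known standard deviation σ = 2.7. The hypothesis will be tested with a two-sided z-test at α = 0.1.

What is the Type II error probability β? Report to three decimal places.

Standardized effect: d = |μ_{profile 1} − μ_{profile 2}| / σ = |23.8 − 24.9| / 2.7 = 0.4074
Noncentrality parameter: δ = d / √(1/n₁ + 1/n₂) = 0.4074 / √(1/191 + 1/67) = 2.8693
Two-sided α = 0.1 → critical value z_{0.05} = 1.645.
Power = Φ(δ − 1.645) + Φ(−δ − 1.645) = Φ(1.224) + Φ(-4.514) = 0.8896 + 0.0000 = 0.8896.
Type II error: β = 1 − power = 1 − 0.8896 = 0.1104.

β ≈ 0.110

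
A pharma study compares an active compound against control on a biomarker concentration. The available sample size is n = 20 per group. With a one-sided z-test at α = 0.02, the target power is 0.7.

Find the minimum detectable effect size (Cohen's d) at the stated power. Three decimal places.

Need Φ(δ − 2.054) = 0.7, so δ = 2.054 + 0.524 = 2.578.
δ = d·√(n/2) ⇒ d = δ/√(n/2) = 2.578/√(20/2) = 0.8153.

d ≈ 0.815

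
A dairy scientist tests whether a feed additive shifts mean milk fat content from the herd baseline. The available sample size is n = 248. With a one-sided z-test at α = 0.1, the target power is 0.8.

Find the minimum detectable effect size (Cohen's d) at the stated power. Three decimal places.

d ≈ 0.135

Required noncentrality: δ = z_{0.1} + z_{0.20} = 1.282 + 0.842 = 2.123.
δ = d·√n ⇒ d = δ/√n = 2.123/√248 = 0.1348.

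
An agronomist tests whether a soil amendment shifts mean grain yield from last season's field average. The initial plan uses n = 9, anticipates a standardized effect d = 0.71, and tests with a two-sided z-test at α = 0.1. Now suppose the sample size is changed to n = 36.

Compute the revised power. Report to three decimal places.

With n = 36: δ = d·√n = 0.71 × √36 = 4.2600. Critical value z_{0.05} = 1.645.
Revised power = Φ(δ − 1.645) + Φ(−δ − 1.645) = Φ(2.615) + Φ(-5.905) = 0.9955 + 0.0000 = 0.9955.

Power ≈ 0.996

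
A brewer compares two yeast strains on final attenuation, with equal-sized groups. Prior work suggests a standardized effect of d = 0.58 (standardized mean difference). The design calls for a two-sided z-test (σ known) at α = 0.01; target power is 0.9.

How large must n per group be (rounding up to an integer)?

For power 0.9 need Φ(δ − z_{0.005}) = 0.9, so δ = z_{0.005} + z_{0.10} = 2.576 + 1.282 = 3.857.
(For δ > 0 the lower-tail rejection region contributes negligibly to power, so the one-term inversion is standard.)
δ = d·√(n/2) ⇒ n = 2(δ/d)² = 2 × (3.857 / 0.58)² = 88.46.
Rounding up, n = 89 per group.

n = 89 per group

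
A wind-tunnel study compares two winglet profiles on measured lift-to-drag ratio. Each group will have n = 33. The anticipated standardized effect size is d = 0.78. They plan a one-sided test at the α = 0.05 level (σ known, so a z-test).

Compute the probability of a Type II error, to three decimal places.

Noncentrality parameter: δ = d·√(n/2) = 0.78 × √(33/2) = 3.1684
Critical value for a one-sided test at α = 0.05: z_α = 1.645.
Power = Φ(δ − 1.645) = Φ(1.524) = 0.9362.
Type II error: β = 1 − power = 1 − 0.9362 = 0.0638.

β ≈ 0.064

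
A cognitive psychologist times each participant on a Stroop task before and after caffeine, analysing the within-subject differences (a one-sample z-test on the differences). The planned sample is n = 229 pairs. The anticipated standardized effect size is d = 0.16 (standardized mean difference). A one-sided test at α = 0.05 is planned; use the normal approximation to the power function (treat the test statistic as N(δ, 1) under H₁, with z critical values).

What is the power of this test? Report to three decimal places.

Power ≈ 0.781

Noncentrality parameter: δ = d·√n = 0.16 × √229 = 2.4212
Critical value for a one-sided test at α = 0.05: z_α = 1.645.
Power = Φ(δ − 1.645) = Φ(0.776) = 0.7812.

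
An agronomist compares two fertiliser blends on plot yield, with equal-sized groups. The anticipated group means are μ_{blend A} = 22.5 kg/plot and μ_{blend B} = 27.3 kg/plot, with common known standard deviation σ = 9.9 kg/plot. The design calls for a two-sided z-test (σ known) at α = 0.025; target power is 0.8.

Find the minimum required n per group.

n = 81 per group

Standardized effect: d = |μ_{blend A} − μ_{blend B}| / σ = |22.5 − 27.3| / 9.9 = 0.4848
For power 0.8 need Φ(δ − z_{0.0125}) = 0.8, so δ = z_{0.0125} + z_{0.20} = 2.241 + 0.842 = 3.083.
(The Φ(−δ − z_{α/2}) term is vanishingly small for δ > 0 and is dropped in the standard sample-size formula.)
δ = d·√(n/2) ⇒ n = 2(δ/d)² = 2 × (3.083 / 0.4848)² = 80.87.
Round up to the next whole unit.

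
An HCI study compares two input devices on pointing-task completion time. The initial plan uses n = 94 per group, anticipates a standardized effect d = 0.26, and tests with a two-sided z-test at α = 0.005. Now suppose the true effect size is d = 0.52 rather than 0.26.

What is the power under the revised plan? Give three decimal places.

Power ≈ 0.776

With d = 0.52: δ = d·√(n/2) = 0.52 × √(94/2) = 3.5649. Critical value z_{0.0025} = 2.807.
Revised power = Φ(δ − 2.807) + Φ(−δ − 2.807) = Φ(0.758) + Φ(-6.372) = 0.7757 + 0.0000 = 0.7757.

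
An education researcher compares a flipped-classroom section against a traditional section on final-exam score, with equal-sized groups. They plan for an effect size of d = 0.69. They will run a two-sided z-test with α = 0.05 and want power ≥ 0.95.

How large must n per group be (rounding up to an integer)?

For power 0.95 need Φ(δ − z_{0.025}) = 0.95, so δ = z_{0.025} + z_{0.05} = 1.960 + 1.645 = 3.605.
(For δ > 0 the lower-tail rejection region contributes negligibly to power, so the one-term inversion is standard.)
δ = d·√(n/2) ⇒ n = 2(δ/d)² = 2 × (3.605 / 0.69)² = 54.59.
Round up to the next whole unit.

n = 55 per group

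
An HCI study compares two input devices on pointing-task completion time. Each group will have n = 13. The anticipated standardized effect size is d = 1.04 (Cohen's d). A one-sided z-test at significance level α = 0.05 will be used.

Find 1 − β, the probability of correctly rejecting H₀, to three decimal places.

Power ≈ 0.843

Noncentrality parameter: δ = d·√(n/2) = 1.04 × √(13/2) = 2.6515
One-sided α = 0.05 → critical value z_{0.05} = 1.645.
Power = P(Z > 1.645 − δ) = Φ(1.007) = 0.8429.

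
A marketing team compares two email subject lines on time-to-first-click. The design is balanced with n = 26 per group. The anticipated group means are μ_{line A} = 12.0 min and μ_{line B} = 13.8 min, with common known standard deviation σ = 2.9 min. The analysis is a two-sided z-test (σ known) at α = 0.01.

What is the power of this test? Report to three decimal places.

Power ≈ 0.368

Standardized effect: d = |μ_{line A} − μ_{line B}| / σ = |12.0 − 13.8| / 2.9 = 0.6207
Noncentrality parameter: δ = d·√(n/2) = 0.6207 × √(26/2) = 2.2379
Critical value for a two-sided test at α = 0.01: z_{α/2} = 2.576.
Power = Φ(δ − 2.576) + Φ(−δ − 2.576) = Φ(-0.338) + Φ(-4.814) = 0.3677 + 0.0000 = 0.3677.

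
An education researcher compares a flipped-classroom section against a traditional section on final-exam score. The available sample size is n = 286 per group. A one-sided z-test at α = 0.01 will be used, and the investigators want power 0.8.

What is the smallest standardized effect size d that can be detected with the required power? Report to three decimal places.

Required noncentrality: δ = z_{0.01} + z_{0.20} = 2.326 + 0.842 = 3.168.
δ = d·√(n/2) ⇒ d = δ/√(n/2) = 3.168/√(286/2) = 0.2649.

d ≈ 0.265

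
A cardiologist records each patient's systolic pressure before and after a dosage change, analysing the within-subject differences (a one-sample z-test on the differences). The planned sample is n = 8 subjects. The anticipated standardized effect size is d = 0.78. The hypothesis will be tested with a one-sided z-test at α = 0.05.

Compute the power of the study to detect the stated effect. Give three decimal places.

Power ≈ 0.713

Noncentrality parameter: λ = d·√n = 0.78 × √8 = 2.2062
One-sided α = 0.05 → critical value z_{0.05} = 1.645.
Power = P(Z > 1.645 − λ) = Φ(0.561) = 0.7127.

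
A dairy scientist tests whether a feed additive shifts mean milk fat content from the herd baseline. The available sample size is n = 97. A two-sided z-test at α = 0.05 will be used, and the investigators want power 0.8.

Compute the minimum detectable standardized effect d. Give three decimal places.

Required noncentrality: δ = z_{0.025} + z_{0.20} = 1.960 + 0.842 = 2.802.
(Lower-tail contribution to power is negligible for δ > 0.)
δ = d·√n ⇒ d = δ/√n = 2.802/√97 = 0.2845.

d ≈ 0.284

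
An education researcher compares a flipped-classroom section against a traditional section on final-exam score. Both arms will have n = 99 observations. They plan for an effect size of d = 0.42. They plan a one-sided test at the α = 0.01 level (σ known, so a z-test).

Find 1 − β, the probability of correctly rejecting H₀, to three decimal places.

Power ≈ 0.735

Noncentrality parameter: δ = d·√(n/2) = 0.42 × √(99/2) = 2.9550
One-sided α = 0.01 → critical value z_{0.01} = 2.326.
Power = P(Z > 2.326 − δ) = Φ(0.629) = 0.7352.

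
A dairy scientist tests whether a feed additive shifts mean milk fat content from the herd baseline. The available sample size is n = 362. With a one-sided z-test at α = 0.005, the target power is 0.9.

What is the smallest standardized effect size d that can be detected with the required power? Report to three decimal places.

d ≈ 0.203

Required noncentrality: δ = z_{0.005} + z_{0.10} = 2.576 + 1.282 = 3.857.
δ = d·√n ⇒ d = δ/√n = 3.857/√362 = 0.2027.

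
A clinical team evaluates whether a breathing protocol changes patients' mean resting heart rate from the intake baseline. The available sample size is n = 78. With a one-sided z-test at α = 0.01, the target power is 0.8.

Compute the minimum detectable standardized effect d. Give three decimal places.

d ≈ 0.359

Required noncentrality: δ = z_{0.01} + z_{0.20} = 2.326 + 0.842 = 3.168.
δ = d·√n ⇒ d = δ/√n = 3.168/√78 = 0.3587.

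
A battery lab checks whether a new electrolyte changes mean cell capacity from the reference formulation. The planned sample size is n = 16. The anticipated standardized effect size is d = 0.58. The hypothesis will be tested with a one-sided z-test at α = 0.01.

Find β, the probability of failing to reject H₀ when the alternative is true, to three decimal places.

β ≈ 0.503

Noncentrality parameter: δ = d·√n = 0.58 × √16 = 2.3200
One-sided α = 0.01 → critical value z_{0.01} = 2.326.
Power = P(Z > 2.326 − δ) = Φ(-0.006) = 0.4975.
Type II error: β = 1 − power = 1 − 0.4975 = 0.5025.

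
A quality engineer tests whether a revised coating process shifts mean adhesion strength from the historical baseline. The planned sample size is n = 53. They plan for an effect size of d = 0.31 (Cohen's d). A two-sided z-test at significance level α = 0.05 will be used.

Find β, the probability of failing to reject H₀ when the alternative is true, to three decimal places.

Noncentrality parameter: δ = d·√n = 0.31 × √53 = 2.2568
Critical value for a two-sided test at α = 0.05: z_{α/2} = 1.960.
Power = Φ(δ − 1.960) + Φ(−δ − 1.960) = Φ(0.297) + Φ(-4.217) = 0.6167 + 0.0000 = 0.6167.
Type II error: β = 1 − power = 1 − 0.6167 = 0.3833.

β ≈ 0.383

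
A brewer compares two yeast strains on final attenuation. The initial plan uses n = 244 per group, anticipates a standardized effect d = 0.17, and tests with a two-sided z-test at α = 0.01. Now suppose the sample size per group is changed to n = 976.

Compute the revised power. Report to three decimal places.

Power ≈ 0.881

With n = 976 per group: δ = d·√(n/2) = 0.17 × √(976/2) = 3.7554. Critical value z_{0.005} = 2.576.
Revised power = Φ(δ − 2.576) + Φ(−δ − 2.576) = Φ(1.180) + Φ(-6.331) = 0.8809 + 0.0000 = 0.8809.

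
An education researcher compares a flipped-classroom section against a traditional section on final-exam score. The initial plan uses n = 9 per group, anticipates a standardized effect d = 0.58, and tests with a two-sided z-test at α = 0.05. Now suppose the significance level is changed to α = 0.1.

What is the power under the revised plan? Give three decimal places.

δ = d·√(n/2) = 0.58 × √(9/2) = 1.2304 (unchanged). New critical value: z_{0.05} = 1.645.
Revised power = Φ(δ − 1.645) + Φ(−δ − 1.645) = Φ(-0.414) + Φ(-2.875) = 0.3393 + 0.0020 = 0.3413.

Power ≈ 0.341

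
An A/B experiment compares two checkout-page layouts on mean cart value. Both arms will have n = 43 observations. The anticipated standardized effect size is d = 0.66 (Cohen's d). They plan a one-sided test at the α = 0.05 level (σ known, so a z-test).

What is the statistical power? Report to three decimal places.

Power ≈ 0.922

Noncentrality parameter: δ = d·√(n/2) = 0.66 × √(43/2) = 3.0603
One-sided α = 0.05 → critical value z_{0.05} = 1.645.
Power = Φ(δ − 1.645) = Φ(1.415) = 0.9215.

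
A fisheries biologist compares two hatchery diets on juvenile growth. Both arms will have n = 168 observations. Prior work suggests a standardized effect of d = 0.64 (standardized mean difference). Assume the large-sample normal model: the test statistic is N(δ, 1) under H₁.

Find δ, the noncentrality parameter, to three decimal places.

δ ≈ 5.866

The noncentrality parameter scales effect size by the design's sample-size factor: δ = d·√(n/2) = 0.64 × √(168/2) = 5.8657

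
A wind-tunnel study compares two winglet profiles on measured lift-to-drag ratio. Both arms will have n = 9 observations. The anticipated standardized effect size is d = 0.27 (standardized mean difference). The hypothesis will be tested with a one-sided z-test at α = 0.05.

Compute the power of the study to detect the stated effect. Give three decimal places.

Power ≈ 0.142

Noncentrality parameter: δ = d·√(n/2) = 0.27 × √(9/2) = 0.5728
One-sided α = 0.05 → critical value z_{0.05} = 1.645.
Power = Φ(δ − 1.645) = Φ(-1.072) = 0.1418.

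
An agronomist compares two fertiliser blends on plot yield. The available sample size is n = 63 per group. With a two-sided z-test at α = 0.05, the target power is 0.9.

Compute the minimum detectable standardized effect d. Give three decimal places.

Required noncentrality: δ = z_{0.025} + z_{0.10} = 1.960 + 1.282 = 3.242.
(Lower-tail contribution to power is negligible for δ > 0.)
δ = d·√(n/2) ⇒ d = δ/√(n/2) = 3.242/√(63/2) = 0.5776.

d ≈ 0.578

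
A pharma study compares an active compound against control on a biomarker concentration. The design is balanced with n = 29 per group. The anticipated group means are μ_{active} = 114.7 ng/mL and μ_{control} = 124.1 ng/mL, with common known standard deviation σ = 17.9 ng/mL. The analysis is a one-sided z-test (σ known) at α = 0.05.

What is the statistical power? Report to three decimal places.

Standardized effect: d = |μ_{active} − μ_{control}| / σ = |114.7 − 124.1| / 17.9 = 0.5251
Noncentrality parameter: δ = d·√(n/2) = 0.5251 × √(29/2) = 1.9997
One-sided α = 0.05 → critical value z_{0.05} = 1.645.
Power = P(Z > 1.645 − δ) = Φ(0.355) = 0.6386.

Power ≈ 0.639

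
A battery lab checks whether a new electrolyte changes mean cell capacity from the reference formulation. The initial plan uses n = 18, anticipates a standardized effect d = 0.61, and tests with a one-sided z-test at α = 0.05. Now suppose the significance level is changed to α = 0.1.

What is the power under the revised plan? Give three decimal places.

Power ≈ 0.904

δ = d·√n = 0.61 × √18 = 2.5880 (unchanged). New critical value: z_{0.1} = 1.282.
Revised power = Φ(δ − 1.282) = Φ(1.306) = 0.9043.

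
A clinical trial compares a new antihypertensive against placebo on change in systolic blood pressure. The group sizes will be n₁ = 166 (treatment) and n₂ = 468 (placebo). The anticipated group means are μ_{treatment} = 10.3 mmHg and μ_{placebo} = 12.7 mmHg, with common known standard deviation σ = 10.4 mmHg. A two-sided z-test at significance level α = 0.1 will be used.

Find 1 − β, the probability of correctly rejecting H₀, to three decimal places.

Power ≈ 0.819

Standardized effect: d = |μ_{treatment} − μ_{placebo}| / σ = |10.3 − 12.7| / 10.4 = 0.2308
Noncentrality parameter: δ = d / √(1/n₁ + 1/n₂) = 0.2308 / √(1/166 + 1/468) = 2.5545
Two-sided α = 0.1 → critical value z_{0.05} = 1.645.
Power = Φ(δ − 1.645) + Φ(−δ − 1.645) = Φ(0.910) + Φ(-4.199) = 0.8185 + 0.0000 = 0.8185.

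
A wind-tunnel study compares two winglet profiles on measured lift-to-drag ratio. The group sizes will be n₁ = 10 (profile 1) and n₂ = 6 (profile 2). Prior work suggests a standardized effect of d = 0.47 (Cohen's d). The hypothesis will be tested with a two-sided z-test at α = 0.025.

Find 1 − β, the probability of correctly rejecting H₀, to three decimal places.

Noncentrality parameter: δ = d / √(1/n₁ + 1/n₂) = 0.47 / √(1/10 + 1/6) = 0.9102
Critical value for a two-sided test at α = 0.025: z_{α/2} = 2.241.
Power = Φ(δ − 2.241) + Φ(−δ − 2.241) = Φ(-1.331) + Φ(-3.152) = 0.0916 + 0.0008 = 0.0924.

Power ≈ 0.092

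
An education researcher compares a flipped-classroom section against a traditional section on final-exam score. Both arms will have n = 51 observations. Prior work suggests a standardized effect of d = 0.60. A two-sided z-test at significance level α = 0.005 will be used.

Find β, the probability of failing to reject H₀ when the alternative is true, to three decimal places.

β ≈ 0.412

Noncentrality parameter: δ = d·√(n/2) = 0.60 × √(51/2) = 3.0299
Critical value for a two-sided test at α = 0.005: z_{α/2} = 2.807.
Power = Φ(δ − 2.807) + Φ(−δ − 2.807) = Φ(0.223) + Φ(-5.837) = 0.5882 + 0.0000 = 0.5882.
Type II error: β = 1 − power = 1 − 0.5882 = 0.4118.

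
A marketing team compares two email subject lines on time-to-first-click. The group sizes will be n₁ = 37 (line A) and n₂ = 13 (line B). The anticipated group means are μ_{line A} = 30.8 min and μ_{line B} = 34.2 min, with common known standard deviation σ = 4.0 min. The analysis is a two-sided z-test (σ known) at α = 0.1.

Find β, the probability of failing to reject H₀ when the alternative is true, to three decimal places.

β ≈ 0.161

Standardized effect: d = |μ_{line A} − μ_{line B}| / σ = |30.8 − 34.2| / 4.0 = 0.8500
Noncentrality parameter: δ = d / √(1/n₁ + 1/n₂) = 0.8500 / √(1/37 + 1/13) = 2.6364
Critical value for a two-sided test at α = 0.1: z_{α/2} = 1.645.
Power = Φ(δ − 1.645) + Φ(−δ − 1.645) = Φ(0.992) + Φ(-4.281) = 0.8393 + 0.0000 = 0.8393.
Type II error: β = 1 − power = 1 − 0.8393 = 0.1607.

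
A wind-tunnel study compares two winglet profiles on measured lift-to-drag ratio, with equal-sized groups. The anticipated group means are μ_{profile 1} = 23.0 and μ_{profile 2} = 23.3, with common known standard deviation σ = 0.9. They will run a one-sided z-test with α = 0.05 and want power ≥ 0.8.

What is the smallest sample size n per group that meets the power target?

Standardized effect: d = |μ_{profile 1} − μ_{profile 2}| / σ = |23.0 − 23.3| / 0.9 = 0.3333
Set Φ(δ − 1.645) = 0.8; then δ − 1.645 = Φ⁻¹(0.8) = 0.842, giving δ = 2.486.
δ = d·√(n/2) ⇒ n = 2(δ/d)² = 2 × (2.486 / 0.3333)² = 111.29.
Round up to the next whole unit.

n = 112 per group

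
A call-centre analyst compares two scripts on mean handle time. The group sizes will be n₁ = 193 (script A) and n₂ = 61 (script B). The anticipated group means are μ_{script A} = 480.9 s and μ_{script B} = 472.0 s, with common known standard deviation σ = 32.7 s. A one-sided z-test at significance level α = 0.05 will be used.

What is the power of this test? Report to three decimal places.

Power ≈ 0.582

Standardized effect: d = |μ_{script A} − μ_{script B}| / σ = |480.9 − 472.0| / 32.7 = 0.2722
Noncentrality parameter: δ = d / √(1/n₁ + 1/n₂) = 0.2722 / √(1/193 + 1/61) = 1.8530
Critical value for a one-sided test at α = 0.05: z_α = 1.645.
Power = P(Z > 1.645 − δ) = Φ(0.208) = 0.5824.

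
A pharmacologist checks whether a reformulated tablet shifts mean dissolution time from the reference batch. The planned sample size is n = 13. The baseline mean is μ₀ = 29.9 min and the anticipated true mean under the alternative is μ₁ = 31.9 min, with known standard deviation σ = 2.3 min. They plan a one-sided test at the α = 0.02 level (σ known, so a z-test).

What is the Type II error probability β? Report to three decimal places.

Standardized effect: d = |μ₁ − μ₀| / σ = |31.9 − 29.9| / 2.3 = 0.8696
Noncentrality parameter: δ = d·√n = 0.8696 × √13 = 3.1353
One-sided α = 0.02 → critical value z_{0.02} = 2.054.
Power = P(Z > 2.054 − δ) = Φ(1.082) = 0.8603.
Type II error: β = 1 − power = 1 − 0.8603 = 0.1397.

β ≈ 0.140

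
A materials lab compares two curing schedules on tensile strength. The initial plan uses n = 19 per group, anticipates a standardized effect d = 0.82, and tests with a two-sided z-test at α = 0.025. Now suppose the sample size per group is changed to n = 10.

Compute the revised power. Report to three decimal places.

Power ≈ 0.342

With n = 10 per group: δ = d·√(n/2) = 0.82 × √(10/2) = 1.8336. Critical value z_{0.0125} = 2.241.
Revised power = Φ(δ − 2.241) + Φ(−δ − 2.241) = Φ(-0.408) + Φ(-4.075) = 0.3417 + 0.0000 = 0.3417.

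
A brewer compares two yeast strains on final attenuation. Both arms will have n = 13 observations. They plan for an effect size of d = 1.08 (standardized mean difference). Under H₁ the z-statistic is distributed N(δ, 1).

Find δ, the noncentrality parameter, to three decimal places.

δ ≈ 2.753

The noncentrality parameter scales effect size by the design's sample-size factor: δ = d·√(n/2) = 1.08 × √(13/2) = 2.7535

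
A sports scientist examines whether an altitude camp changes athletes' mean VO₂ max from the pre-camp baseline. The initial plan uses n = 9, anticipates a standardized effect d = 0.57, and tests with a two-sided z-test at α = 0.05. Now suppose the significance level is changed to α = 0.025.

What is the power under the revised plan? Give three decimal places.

Power ≈ 0.298

δ = d·√n = 0.57 × √9 = 1.7100 (unchanged). New critical value: z_{0.0125} = 2.241.
Revised power = Φ(δ − 2.241) + Φ(−δ − 2.241) = Φ(-0.531) + Φ(-3.951) = 0.2976 + 0.0000 = 0.2976.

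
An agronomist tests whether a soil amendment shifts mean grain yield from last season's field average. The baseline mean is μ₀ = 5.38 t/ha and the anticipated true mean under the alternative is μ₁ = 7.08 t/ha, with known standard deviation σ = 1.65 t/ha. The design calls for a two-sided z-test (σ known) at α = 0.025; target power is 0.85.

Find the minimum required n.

n = 11

Standardized effect: d = |μ₁ − μ₀| / σ = |7.08 − 5.38| / 1.65 = 1.0303
Set Φ(δ − 2.241) = 0.85; then δ − 2.241 = Φ⁻¹(0.85) = 1.036, giving δ = 3.278.
(Ignoring the negligible lower-tail rejection probability gives the usual closed-form inversion.)
δ = d·√n ⇒ n = (δ/d)² = (3.278 / 1.0303)² = 10.12.
Rounding up, n = 11.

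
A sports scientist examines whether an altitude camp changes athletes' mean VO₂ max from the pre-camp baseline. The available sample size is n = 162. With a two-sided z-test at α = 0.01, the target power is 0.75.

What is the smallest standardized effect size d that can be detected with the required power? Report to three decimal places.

d ≈ 0.255

Required noncentrality: δ = z_{0.005} + z_{0.25} = 2.576 + 0.674 = 3.250.
(Lower-tail contribution to power is negligible for δ > 0.)
δ = d·√n ⇒ d = δ/√n = 3.250/√162 = 0.2554.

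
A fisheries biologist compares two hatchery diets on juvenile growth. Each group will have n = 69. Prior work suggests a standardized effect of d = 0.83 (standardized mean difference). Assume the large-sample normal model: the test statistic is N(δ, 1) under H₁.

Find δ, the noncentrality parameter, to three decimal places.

δ ≈ 4.875

δ = d·√(n/2) = 0.83 × √(69/2) = 4.8751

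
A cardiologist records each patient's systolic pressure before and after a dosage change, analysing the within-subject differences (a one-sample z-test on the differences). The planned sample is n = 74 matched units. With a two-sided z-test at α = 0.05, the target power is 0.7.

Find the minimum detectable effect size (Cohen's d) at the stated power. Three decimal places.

d ≈ 0.289

Required noncentrality: δ = z_{0.025} + z_{0.30} = 1.960 + 0.524 = 2.484.
(Lower-tail contribution to power is negligible for δ > 0.)
δ = d·√n ⇒ d = δ/√n = 2.484/√74 = 0.2888.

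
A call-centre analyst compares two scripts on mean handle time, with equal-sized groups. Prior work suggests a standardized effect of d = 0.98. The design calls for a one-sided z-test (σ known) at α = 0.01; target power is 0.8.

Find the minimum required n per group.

n = 21 per group

Set Φ(δ − 2.326) = 0.8; then δ − 2.326 = Φ⁻¹(0.8) = 0.842, giving δ = 3.168.
δ = d·√(n/2) ⇒ n = 2(δ/d)² = 2 × (3.168 / 0.98)² = 20.90.
Rounding up, n = 21 per group.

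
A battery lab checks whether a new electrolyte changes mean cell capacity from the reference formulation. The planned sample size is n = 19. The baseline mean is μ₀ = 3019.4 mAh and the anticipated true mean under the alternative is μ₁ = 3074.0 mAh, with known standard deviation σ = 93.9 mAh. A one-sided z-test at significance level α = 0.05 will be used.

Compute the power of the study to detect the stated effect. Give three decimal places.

Standardized effect: d = |μ₁ − μ₀| / σ = |3074.0 − 3019.4| / 93.9 = 0.5815
Noncentrality parameter: δ = d·√n = 0.5815 × √19 = 2.5346
Critical value for a one-sided test at α = 0.05: z_α = 1.645.
Power = P(Z > 1.645 − δ) = Φ(0.890) = 0.8132.

Power ≈ 0.813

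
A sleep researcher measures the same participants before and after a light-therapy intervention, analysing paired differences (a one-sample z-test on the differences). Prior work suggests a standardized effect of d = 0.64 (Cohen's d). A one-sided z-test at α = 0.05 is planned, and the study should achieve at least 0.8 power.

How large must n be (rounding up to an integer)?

n = 16

Set Φ(δ − 1.645) = 0.8; then δ − 1.645 = Φ⁻¹(0.8) = 0.842, giving δ = 2.486.
δ = d·√n ⇒ n = (δ/d)² = (2.486 / 0.64)² = 15.09.
Rounding up, n = 16.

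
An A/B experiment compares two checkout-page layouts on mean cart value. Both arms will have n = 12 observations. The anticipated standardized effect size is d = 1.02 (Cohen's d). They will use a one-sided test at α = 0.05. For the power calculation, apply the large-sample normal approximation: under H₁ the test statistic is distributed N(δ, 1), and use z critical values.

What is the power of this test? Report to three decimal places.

Power ≈ 0.803

Noncentrality parameter: λ = d·√(n/2) = 1.02 × √(12/2) = 2.4985
One-sided α = 0.05 → critical value z_{0.05} = 1.645.
Power = Φ(λ − 1.645) = Φ(0.854) = 0.8033.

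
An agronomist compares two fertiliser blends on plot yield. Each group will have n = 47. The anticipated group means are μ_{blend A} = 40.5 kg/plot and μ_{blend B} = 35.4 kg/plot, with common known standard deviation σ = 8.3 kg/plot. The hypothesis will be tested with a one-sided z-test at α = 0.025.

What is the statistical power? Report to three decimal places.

Standardized effect: d = |μ_{blend A} − μ_{blend B}| / σ = |40.5 − 35.4| / 8.3 = 0.6145
Noncentrality parameter: δ = d·√(n/2) = 0.6145 × √(47/2) = 2.9787
Critical value for a one-sided test at α = 0.025: z_α = 1.960.
Power = Φ(δ − 1.960) = Φ(1.019) = 0.8458.

Power ≈ 0.846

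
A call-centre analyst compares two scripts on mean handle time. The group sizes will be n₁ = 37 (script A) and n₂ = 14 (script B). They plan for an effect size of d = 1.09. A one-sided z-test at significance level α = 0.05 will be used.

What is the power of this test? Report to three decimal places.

Noncentrality parameter: δ = d / √(1/n₁ + 1/n₂) = 1.09 / √(1/37 + 1/14) = 3.4738
One-sided α = 0.05 → critical value z_{0.05} = 1.645.
Power = P(Z > 1.645 − δ) = Φ(1.829) = 0.9663.

Power ≈ 0.966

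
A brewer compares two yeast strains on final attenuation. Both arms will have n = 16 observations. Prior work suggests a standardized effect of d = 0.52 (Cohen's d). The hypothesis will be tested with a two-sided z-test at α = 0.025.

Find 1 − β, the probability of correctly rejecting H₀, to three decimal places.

Noncentrality parameter: δ = d·√(n/2) = 0.52 × √(16/2) = 1.4708
Two-sided α = 0.025 → critical value z_{0.0125} = 2.241.
Power = Φ(δ − 2.241) + Φ(−δ − 2.241) = Φ(-0.771) + Φ(-3.712) = 0.2205 + 0.0001 = 0.2206.

Power ≈ 0.221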